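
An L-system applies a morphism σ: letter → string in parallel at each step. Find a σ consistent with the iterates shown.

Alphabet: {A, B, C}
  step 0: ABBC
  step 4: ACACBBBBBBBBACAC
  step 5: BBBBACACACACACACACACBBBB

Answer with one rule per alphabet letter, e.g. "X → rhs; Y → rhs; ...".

A->B, B->AC, C->B

  step 4 ⇒ step 5: ACACBBBBBBBBACAC ⇒ B·B·B·B·AC·AC·AC·AC·AC·AC·AC·AC·B·B·B·B
    A ↦ B
    B ↦ AC
    C ↦ B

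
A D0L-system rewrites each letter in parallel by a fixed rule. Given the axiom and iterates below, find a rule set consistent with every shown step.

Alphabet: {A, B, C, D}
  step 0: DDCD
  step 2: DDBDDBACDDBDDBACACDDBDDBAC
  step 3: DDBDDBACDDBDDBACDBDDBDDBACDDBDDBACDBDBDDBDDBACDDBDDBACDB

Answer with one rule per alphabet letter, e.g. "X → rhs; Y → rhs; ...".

  step 2 ⇒ step 3: DDBDDBACDDBDDBACACDDBDDBAC ⇒ DDB·DDB·AC·DDB·DDB·AC·D·B·DDB·DDB·AC·DDB·DDB·AC·D·B·D·B·DDB·DDB·AC·DDB·DDB·AC·D·B
    A ↦ D
    B ↦ AC
    C ↦ B
    D ↦ DDB

A->D, B->AC, C->B, D->DDB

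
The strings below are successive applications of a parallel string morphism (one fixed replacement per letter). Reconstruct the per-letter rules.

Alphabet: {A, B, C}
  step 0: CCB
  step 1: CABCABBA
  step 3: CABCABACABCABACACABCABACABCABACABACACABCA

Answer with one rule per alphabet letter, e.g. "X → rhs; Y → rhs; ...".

A->CA, B->BA, C->CAB

  step 0 ⇒ step 1: CCB ⇒ CAB·CAB·BA
    B ↦ BA
    C ↦ CAB
    A ↦ CA  (constrained at step 1)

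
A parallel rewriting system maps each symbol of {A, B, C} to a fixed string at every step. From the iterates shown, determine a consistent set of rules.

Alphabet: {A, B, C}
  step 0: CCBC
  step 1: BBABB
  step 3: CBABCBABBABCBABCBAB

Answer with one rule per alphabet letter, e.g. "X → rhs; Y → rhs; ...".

  step 0 ⇒ step 1: CCBC ⇒ B·B·AB·B
    B ↦ AB
    C ↦ B
    A ↦ CB  (constrained at step 1)

A->CB, B->AB, C->B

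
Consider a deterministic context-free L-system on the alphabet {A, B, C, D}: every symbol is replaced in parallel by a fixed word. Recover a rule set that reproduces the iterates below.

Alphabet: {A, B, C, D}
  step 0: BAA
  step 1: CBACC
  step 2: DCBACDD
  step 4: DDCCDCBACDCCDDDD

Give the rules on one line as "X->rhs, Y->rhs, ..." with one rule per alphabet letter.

  step 1 ⇒ step 2: CBACC ⇒ D·CBA·C·D·D
    A ↦ C
    B ↦ CBA
    C ↦ D
    D ↦ CC  (constrained at step 2)

A->C, B->CBA, C->D, D->CC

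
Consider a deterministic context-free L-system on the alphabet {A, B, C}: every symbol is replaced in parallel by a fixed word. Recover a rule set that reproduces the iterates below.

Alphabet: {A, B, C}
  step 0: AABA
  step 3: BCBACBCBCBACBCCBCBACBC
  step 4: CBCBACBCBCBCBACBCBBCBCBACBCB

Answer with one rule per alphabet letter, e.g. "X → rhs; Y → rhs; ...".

  step 3 ⇒ step 4: BCBACBCBCBACBCCBCBACBC ⇒ C·B·C·BAC·B·C·B·C·B·C·BAC·B·C·B·B·C·B·C·BAC·B·C·B
    A ↦ BAC
    B ↦ C
    C ↦ B

A->BAC, B->C, C->B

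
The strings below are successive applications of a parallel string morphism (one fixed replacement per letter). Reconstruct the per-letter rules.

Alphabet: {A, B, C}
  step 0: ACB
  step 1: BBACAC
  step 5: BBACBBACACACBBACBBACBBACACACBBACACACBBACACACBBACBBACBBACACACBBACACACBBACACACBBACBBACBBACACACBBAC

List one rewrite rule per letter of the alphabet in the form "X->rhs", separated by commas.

A->BB, B->AC, C->AC

  step 0 ⇒ step 1: ACB ⇒ BB·AC·AC
    A ↦ BB
    B ↦ AC
    C ↦ AC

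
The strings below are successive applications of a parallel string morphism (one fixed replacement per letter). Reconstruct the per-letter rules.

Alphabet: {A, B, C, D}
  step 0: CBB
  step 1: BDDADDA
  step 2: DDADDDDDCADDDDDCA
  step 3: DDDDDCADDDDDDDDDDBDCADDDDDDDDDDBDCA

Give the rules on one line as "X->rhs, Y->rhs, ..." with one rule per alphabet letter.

A->DCA, B->DDA, C->B, D->DD

  step 2 ⇒ step 3: DDADDDDDCADDDDDCA ⇒ DD·DD·DCA·DD·DD·DD·DD·DD·B·DCA·DD·DD·DD·DD·DD·B·DCA
    A ↦ DCA
    C ↦ B
    D ↦ DD
  step 0 ⇒ step 1: CBB ⇒ B·DDA·DDA
    B ↦ DDA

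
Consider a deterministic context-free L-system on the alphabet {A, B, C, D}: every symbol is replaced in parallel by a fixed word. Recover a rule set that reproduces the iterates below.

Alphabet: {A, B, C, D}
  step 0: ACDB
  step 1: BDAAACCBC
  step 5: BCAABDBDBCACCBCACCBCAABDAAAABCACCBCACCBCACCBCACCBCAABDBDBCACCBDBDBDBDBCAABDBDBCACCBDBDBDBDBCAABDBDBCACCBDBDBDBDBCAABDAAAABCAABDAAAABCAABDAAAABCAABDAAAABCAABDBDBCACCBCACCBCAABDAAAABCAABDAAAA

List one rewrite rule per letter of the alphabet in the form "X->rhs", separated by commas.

  step 0 ⇒ step 1: ACDB ⇒ BD·AA·ACC·BC
    A ↦ BD
    B ↦ BC
    C ↦ AA
    D ↦ ACC

A->BD, B->BC, C->AA, D->ACC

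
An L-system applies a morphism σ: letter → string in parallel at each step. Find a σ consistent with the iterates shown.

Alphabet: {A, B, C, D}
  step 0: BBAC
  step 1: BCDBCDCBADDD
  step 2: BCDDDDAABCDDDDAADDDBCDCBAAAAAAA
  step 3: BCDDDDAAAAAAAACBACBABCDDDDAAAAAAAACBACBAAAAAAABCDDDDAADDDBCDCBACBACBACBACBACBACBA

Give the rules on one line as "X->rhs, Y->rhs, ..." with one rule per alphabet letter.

  step 2 ⇒ step 3: BCDDDDAABCDDDDAADDDBCDCBAAAAAAA ⇒ BCD·DDD·AA·AA·AA·AA·CBA·CBA·BCD·DDD·AA·AA·AA·AA·CBA·CBA·AA·AA·AA·BCD·DDD·AA·DDD·BCD·CBA·CBA·CBA·CBA·CBA·CBA·CBA
    A ↦ CBA
    B ↦ BCD
    C ↦ DDD
    D ↦ AA

A->CBA, B->BCD, C->DDD, D->AA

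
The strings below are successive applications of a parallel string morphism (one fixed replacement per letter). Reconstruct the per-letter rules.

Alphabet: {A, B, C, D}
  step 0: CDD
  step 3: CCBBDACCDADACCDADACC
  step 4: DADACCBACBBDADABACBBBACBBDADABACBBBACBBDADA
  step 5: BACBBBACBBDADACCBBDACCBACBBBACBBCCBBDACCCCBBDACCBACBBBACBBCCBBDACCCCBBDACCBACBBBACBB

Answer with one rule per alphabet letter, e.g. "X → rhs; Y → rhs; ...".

A->CBB, B->C, C->DA, D->BA

  step 4 ⇒ step 5: DADACCBACBBDADABACBBBACBBDADABACBBBACBBDADA ⇒ BA·CBB·BA·CBB·DA·DA·C·CBB·DA·C·C·BA·CBB·BA·CBB·C·CBB·DA·C·C·C·CBB·DA·C·C·BA·CBB·BA·CBB·C·CBB·DA·C·C·C·CBB·DA·C·C·BA·CBB·BA·CBB
    A ↦ CBB
    B ↦ C
    C ↦ DA
    D ↦ BA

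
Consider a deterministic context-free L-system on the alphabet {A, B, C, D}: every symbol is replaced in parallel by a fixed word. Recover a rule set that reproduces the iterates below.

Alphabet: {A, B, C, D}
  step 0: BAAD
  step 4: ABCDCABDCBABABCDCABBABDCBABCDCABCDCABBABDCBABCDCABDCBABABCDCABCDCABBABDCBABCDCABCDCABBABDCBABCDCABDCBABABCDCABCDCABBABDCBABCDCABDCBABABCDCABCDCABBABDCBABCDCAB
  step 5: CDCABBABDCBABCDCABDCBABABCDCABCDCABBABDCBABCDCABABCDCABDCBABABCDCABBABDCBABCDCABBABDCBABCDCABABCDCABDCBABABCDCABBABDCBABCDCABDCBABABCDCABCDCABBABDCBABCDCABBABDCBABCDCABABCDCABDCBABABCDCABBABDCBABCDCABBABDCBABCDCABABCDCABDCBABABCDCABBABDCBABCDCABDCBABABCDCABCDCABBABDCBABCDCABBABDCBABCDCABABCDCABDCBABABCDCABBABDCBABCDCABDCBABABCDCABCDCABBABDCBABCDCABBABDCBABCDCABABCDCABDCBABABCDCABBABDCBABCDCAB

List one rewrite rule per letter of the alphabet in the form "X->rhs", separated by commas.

  step 4 ⇒ step 5: ABCDCABDCBABABCDCABBABDCBABCDCABCDCABBABDCBABCDCABDCBABABCDCABCDCABBABDCBABCDCABCDCABBABDCBABCDCABDCBABABCDCABCDCABBABDCBABCDCABDCBABABCDCABCDCABBABDCBABCDCAB ⇒ CDC·AB·BAB·DC·BAB·CDC·AB·DC·BAB·AB·CDC·AB·CDC·AB·BAB·DC·BAB·CDC·AB·AB·CDC·AB·DC·BAB·AB·CDC·AB·BAB·DC·BAB·CDC·AB·BAB·DC·BAB·CDC·AB·AB·CDC·AB·DC·BAB·AB·CDC·AB·BAB·DC·BAB·CDC·AB·DC·BAB·AB·CDC·AB·CDC·AB·BAB·DC·BAB·CDC·AB·BAB·DC·BAB·CDC·AB·AB·CDC·AB·DC·BAB·AB·CDC·AB·BAB·DC·BAB·CDC·AB·BAB·DC·BAB·CDC·AB·AB·CDC·AB·DC·BAB·AB·CDC·AB·BAB·DC·BAB·CDC·AB·DC·BAB·AB·CDC·AB·CDC·AB·BAB·DC·BAB·CDC·AB·BAB·DC·BAB·CDC·AB·AB·CDC·AB·DC·BAB·AB·CDC·AB·BAB·DC·BAB·CDC·AB·DC·BAB·AB·CDC·AB·CDC·AB·BAB·DC·BAB·CDC·AB·BAB·DC·BAB·CDC·AB·AB·CDC·AB·DC·BAB·AB·CDC·AB·BAB·DC·BAB·CDC·AB
    A ↦ CDC
    B ↦ AB
    C ↦ BAB
    D ↦ DC

A->CDC, B->AB, C->BAB, D->DC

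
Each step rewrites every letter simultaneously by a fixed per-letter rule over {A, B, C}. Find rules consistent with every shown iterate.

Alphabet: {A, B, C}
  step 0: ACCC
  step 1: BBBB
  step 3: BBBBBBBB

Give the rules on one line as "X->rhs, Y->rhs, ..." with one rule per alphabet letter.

A->B, B->AC, C->B

  step 0 ⇒ step 1: ACCC ⇒ B·B·B·B
    A ↦ B
    C ↦ B
    B ↦ AC  (constrained at step 1)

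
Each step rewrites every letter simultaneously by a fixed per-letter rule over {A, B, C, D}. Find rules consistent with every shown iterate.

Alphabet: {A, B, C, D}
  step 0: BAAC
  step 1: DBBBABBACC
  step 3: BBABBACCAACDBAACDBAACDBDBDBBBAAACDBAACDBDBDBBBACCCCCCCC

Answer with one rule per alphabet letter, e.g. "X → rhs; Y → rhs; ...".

  step 0 ⇒ step 1: BAAC ⇒ DB·BBA·BBA·CC
    A ↦ BBA
    B ↦ DB
    C ↦ CC
    D ↦ AAC  (constrained at step 1)

A->BBA, B->DB, C->CC, D->AAC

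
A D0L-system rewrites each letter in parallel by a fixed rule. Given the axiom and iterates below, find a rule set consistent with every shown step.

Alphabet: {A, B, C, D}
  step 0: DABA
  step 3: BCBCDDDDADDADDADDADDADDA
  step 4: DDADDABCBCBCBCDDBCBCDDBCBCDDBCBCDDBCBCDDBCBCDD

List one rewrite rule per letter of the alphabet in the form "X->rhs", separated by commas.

  step 3 ⇒ step 4: BCBCDDDDADDADDADDADDADDA ⇒ DD·A·DD·A·BC·BC·BC·BC·DD·BC·BC·DD·BC·BC·DD·BC·BC·DD·BC·BC·DD·BC·BC·DD
    A ↦ DD
    B ↦ DD
    C ↦ A
    D ↦ BC

A->DD, B->DD, C->A, D->BC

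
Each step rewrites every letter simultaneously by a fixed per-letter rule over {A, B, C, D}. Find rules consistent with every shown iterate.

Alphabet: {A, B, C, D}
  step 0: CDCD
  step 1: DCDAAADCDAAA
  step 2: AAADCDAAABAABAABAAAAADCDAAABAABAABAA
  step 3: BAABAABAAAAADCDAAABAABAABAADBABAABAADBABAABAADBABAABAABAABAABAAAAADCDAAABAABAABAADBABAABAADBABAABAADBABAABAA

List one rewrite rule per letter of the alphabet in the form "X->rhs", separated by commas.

  step 2 ⇒ step 3: AAADCDAAABAABAABAAAAADCDAAABAABAABAA ⇒ BAA·BAA·BAA·AAA·DCD·AAA·BAA·BAA·BAA·DBA·BAA·BAA·DBA·BAA·BAA·DBA·BAA·BAA·BAA·BAA·BAA·AAA·DCD·AAA·BAA·BAA·BAA·DBA·BAA·BAA·DBA·BAA·BAA·DBA·BAA·BAA
    A ↦ BAA
    B ↦ DBA
    C ↦ DCD
    D ↦ AAA

A->BAA, B->DBA, C->DCD, D->AAA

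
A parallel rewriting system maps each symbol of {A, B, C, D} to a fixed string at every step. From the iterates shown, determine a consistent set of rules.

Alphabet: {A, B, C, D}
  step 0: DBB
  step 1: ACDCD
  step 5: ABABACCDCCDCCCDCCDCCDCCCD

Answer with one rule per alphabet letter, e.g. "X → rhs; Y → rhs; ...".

A->C, B->CD, C->AB, D->A

  step 0 ⇒ step 1: DBB ⇒ A·CD·CD
    B ↦ CD
    D ↦ A
    A ↦ C  (constrained at step 1)
    C ↦ AB  (constrained at step 1)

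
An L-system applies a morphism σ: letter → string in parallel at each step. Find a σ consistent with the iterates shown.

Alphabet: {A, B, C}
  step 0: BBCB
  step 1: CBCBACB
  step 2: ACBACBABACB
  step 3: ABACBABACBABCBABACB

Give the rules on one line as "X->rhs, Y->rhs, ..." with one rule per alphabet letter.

  step 2 ⇒ step 3: ACBACBABACB ⇒ AB·A·CB·AB·A·CB·AB·CB·AB·A·CB
    A ↦ AB
    B ↦ CB
    C ↦ A

A->AB, B->CB, C->A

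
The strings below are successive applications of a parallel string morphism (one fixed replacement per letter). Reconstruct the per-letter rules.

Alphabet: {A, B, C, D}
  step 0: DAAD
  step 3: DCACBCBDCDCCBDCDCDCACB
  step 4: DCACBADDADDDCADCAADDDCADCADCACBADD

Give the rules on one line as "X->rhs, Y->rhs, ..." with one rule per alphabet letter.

  step 3 ⇒ step 4: DCACBCBDCDCCBDCDCDCACB ⇒ DC·A·CB·A·DD·A·DD·DC·A·DC·A·A·DD·DC·A·DC·A·DC·A·CB·A·DD
    A ↦ CB
    B ↦ DD
    C ↦ A
    D ↦ DC

A->CB, B->DD, C->A, D->DC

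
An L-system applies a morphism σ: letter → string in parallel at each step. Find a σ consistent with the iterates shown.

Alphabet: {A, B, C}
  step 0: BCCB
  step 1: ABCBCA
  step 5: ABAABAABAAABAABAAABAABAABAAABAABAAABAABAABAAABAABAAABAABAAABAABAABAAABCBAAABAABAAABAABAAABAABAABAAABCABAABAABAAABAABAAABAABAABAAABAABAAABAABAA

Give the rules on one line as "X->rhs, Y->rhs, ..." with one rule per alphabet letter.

A->BAA, B->A, C->BC

  step 0 ⇒ step 1: BCCB ⇒ A·BC·BC·A
    B ↦ A
    C ↦ BC
    A ↦ BAA  (constrained at step 1)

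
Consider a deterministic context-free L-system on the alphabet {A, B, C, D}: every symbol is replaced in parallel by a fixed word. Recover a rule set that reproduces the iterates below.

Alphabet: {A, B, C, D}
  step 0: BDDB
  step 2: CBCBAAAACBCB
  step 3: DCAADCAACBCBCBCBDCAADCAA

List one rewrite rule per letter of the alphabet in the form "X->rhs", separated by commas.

A->CB, B->AA, C->DC, D->B

  step 2 ⇒ step 3: CBCBAAAACBCB ⇒ DC·AA·DC·AA·CB·CB·CB·CB·DC·AA·DC·AA
    A ↦ CB
    B ↦ AA
    C ↦ DC
    D ↦ B  (constrained at step 0)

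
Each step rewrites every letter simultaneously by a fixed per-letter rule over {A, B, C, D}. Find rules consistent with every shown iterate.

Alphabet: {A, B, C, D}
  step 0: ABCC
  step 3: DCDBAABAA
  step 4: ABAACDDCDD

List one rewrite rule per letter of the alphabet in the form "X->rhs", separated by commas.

  step 3 ⇒ step 4: DCDBAABAA ⇒ A·BA·A·C·D·D·C·D·D
    A ↦ D
    B ↦ C
    C ↦ BA
    D ↦ A

A->D, B->C, C->BA, D->A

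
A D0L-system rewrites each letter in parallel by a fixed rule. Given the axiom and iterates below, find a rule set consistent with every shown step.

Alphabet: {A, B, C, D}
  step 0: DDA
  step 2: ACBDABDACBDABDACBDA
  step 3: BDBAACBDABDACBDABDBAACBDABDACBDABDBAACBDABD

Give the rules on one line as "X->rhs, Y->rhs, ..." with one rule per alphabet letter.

  step 2 ⇒ step 3: ACBDABDACBDABDACBDA ⇒ BD·BA·AC·BDA·BD·AC·BDA·BD·BA·AC·BDA·BD·AC·BDA·BD·BA·AC·BDA·BD
    A ↦ BD
    B ↦ AC
    C ↦ BA
    D ↦ BDA

A->BD, B->AC, C->BA, D->BDA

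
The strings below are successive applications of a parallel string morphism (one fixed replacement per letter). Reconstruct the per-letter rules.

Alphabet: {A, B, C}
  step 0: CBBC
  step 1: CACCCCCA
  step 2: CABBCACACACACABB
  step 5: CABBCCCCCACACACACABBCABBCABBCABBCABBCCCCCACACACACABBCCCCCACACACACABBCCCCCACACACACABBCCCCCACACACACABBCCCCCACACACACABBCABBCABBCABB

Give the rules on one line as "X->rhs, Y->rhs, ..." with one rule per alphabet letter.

A->BB, B->CC, C->CA

  step 1 ⇒ step 2: CACCCCCA ⇒ CA·BB·CA·CA·CA·CA·CA·BB
    A ↦ BB
    C ↦ CA
  step 0 ⇒ step 1: CBBC ⇒ CA·CC·CC·CA
    B ↦ CC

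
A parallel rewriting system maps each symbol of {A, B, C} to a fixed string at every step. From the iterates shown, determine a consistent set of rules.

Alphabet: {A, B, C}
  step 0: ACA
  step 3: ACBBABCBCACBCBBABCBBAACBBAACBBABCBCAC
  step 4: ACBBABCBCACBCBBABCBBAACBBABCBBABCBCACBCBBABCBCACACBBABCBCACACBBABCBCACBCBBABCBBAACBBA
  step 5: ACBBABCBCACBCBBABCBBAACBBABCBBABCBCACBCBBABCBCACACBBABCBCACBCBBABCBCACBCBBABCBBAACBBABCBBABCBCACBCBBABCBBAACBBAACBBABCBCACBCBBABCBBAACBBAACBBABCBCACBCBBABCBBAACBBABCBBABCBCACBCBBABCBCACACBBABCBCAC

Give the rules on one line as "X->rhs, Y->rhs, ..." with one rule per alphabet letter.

A->AC, B->BC, C->BBA

  step 4 ⇒ step 5: ACBBABCBCACBCBBABCBBAACBBABCBBABCBCACBCBBABCBCACACBBABCBCACACBBABCBCACBCBBABCBBAACBBA ⇒ AC·BBA·BC·BC·AC·BC·BBA·BC·BBA·AC·BBA·BC·BBA·BC·BC·AC·BC·BBA·BC·BC·AC·AC·BBA·BC·BC·AC·BC·BBA·BC·BC·AC·BC·BBA·BC·BBA·AC·BBA·BC·BBA·BC·BC·AC·BC·BBA·BC·BBA·AC·BBA·AC·BBA·BC·BC·AC·BC·BBA·BC·BBA·AC·BBA·AC·BBA·BC·BC·AC·BC·BBA·BC·BBA·AC·BBA·BC·BBA·BC·BC·AC·BC·BBA·BC·BC·AC·AC·BBA·BC·BC·AC
    A ↦ AC
    B ↦ BC
    C ↦ BBA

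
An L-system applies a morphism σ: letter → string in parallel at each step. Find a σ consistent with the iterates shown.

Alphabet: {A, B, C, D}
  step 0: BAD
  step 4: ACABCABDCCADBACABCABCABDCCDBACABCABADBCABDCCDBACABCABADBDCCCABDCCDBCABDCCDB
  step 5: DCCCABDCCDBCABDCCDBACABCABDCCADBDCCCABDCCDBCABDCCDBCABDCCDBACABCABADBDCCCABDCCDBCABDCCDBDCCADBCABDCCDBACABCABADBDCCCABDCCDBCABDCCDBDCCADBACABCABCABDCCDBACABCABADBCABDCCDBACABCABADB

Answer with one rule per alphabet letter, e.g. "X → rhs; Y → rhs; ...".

  step 4 ⇒ step 5: ACABCABDCCADBACABCABCABDCCDBACABCABADBCABDCCDBACABCABADBDCCCABDCCDBCABDCCDB ⇒ DCC·CAB·DCC·DB·CAB·DCC·DB·A·CAB·CAB·DCC·A·DB·DCC·CAB·DCC·DB·CAB·DCC·DB·CAB·DCC·DB·A·CAB·CAB·A·DB·DCC·CAB·DCC·DB·CAB·DCC·DB·DCC·A·DB·CAB·DCC·DB·A·CAB·CAB·A·DB·DCC·CAB·DCC·DB·CAB·DCC·DB·DCC·A·DB·A·CAB·CAB·CAB·DCC·DB·A·CAB·CAB·A·DB·CAB·DCC·DB·A·CAB·CAB·A·DB
    A ↦ DCC
    B ↦ DB
    C ↦ CAB
    D ↦ A

A->DCC, B->DB, C->CAB, D->A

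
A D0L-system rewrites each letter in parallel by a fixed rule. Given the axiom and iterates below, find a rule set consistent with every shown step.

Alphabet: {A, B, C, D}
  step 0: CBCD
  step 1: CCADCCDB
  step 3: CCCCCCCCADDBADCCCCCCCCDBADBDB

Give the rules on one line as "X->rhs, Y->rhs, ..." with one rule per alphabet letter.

A->B, B->AD, C->CC, D->DB

  step 0 ⇒ step 1: CBCD ⇒ CC·AD·CC·DB
    B ↦ AD
    C ↦ CC
    D ↦ DB
    A ↦ B  (constrained at step 1)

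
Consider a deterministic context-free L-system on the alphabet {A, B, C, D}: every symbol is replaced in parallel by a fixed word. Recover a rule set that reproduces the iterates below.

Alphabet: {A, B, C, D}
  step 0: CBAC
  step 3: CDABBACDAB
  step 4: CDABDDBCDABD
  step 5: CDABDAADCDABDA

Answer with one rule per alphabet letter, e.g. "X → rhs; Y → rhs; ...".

A->B, B->D, C->CD, D->A

  step 4 ⇒ step 5: CDABDDBCDABD ⇒ CD·A·B·D·A·A·D·CD·A·B·D·A
    A ↦ B
    B ↦ D
    C ↦ CD
    D ↦ A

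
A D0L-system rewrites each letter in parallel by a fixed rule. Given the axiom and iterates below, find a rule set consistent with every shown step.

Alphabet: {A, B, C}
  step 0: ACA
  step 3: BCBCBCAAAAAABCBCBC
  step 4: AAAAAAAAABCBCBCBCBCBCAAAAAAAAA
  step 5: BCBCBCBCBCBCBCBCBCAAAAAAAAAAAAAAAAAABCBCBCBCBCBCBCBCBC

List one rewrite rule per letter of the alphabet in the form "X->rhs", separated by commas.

  step 4 ⇒ step 5: AAAAAAAAABCBCBCBCBCBCAAAAAAAAA ⇒ BC·BC·BC·BC·BC·BC·BC·BC·BC·A·AA·A·AA·A·AA·A·AA·A·AA·A·AA·BC·BC·BC·BC·BC·BC·BC·BC·BC
    A ↦ BC
    B ↦ A
    C ↦ AA

A->BC, B->A, C->AA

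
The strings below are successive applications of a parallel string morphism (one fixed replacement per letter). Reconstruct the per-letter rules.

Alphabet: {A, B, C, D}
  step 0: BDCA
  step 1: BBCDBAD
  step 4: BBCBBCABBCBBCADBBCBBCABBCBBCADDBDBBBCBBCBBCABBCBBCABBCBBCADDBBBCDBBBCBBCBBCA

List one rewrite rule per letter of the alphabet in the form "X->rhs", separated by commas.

  step 0 ⇒ step 1: BDCA ⇒ BBC·DB·A·D
    A ↦ D
    B ↦ BBC
    C ↦ A
    D ↦ DB

A->D, B->BBC, C->A, D->DB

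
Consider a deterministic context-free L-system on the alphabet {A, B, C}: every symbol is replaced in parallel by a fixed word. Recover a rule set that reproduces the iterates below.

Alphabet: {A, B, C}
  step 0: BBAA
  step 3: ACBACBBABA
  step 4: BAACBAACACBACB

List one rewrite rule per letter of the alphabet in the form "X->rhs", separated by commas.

  step 3 ⇒ step 4: ACBACBBABA ⇒ B·A·AC·B·A·AC·AC·B·AC·B
    A ↦ B
    B ↦ AC
    C ↦ A

A->B, B->AC, C->A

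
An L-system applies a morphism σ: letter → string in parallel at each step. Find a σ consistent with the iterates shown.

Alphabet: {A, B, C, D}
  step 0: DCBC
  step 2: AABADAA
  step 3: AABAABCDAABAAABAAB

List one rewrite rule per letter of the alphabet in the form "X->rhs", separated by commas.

A->AAB, B->CD, C->D, D->A

  step 2 ⇒ step 3: AABADAA ⇒ AAB·AAB·CD·AAB·A·AAB·AAB
    A ↦ AAB
    B ↦ CD
    D ↦ A
    C ↦ D  (constrained at step 0)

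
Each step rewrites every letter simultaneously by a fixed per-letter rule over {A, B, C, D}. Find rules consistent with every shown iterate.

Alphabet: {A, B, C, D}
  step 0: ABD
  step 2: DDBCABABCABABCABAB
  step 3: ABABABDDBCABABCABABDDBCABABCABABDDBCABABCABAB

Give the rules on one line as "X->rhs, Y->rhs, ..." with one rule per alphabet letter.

  step 2 ⇒ step 3: DDBCABABCABABCABAB ⇒ AB·AB·AB·DDB·CAB·AB·CAB·AB·DDB·CAB·AB·CAB·AB·DDB·CAB·AB·CAB·AB
    A ↦ CAB
    B ↦ AB
    C ↦ DDB
    D ↦ AB

A->CAB, B->AB, C->DDB, D->AB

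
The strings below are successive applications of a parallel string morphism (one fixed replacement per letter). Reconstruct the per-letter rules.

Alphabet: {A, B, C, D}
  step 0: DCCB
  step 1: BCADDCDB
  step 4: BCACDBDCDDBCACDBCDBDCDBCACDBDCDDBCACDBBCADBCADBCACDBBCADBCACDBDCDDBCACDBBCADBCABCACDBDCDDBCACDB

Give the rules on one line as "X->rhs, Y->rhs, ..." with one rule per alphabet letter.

A->CD, B->CDB, C->D, D->BCA

  step 0 ⇒ step 1: DCCB ⇒ BCA·D·D·CDB
    B ↦ CDB
    C ↦ D
    D ↦ BCA
    A ↦ CD  (constrained at step 1)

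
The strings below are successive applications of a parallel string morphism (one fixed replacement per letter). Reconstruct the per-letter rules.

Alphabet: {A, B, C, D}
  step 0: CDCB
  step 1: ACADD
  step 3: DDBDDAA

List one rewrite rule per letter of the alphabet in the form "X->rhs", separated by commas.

A->B, B->DD, C->A, D->C

  step 0 ⇒ step 1: CDCB ⇒ A·C·A·DD
    B ↦ DD
    C ↦ A
    D ↦ C
    A ↦ B  (constrained at step 1)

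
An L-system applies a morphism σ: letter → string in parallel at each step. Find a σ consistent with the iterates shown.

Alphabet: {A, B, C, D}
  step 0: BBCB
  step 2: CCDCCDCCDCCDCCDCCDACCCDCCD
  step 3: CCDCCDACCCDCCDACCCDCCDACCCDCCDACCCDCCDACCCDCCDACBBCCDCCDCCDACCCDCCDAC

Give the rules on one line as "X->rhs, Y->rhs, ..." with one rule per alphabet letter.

A->BB, B->CC, C->CCD, D->AC

  step 2 ⇒ step 3: CCDCCDCCDCCDCCDCCDACCCDCCD ⇒ CCD·CCD·AC·CCD·CCD·AC·CCD·CCD·AC·CCD·CCD·AC·CCD·CCD·AC·CCD·CCD·AC·BB·CCD·CCD·CCD·AC·CCD·CCD·AC
    A ↦ BB
    C ↦ CCD
    D ↦ AC
    B ↦ CC  (constrained at step 0)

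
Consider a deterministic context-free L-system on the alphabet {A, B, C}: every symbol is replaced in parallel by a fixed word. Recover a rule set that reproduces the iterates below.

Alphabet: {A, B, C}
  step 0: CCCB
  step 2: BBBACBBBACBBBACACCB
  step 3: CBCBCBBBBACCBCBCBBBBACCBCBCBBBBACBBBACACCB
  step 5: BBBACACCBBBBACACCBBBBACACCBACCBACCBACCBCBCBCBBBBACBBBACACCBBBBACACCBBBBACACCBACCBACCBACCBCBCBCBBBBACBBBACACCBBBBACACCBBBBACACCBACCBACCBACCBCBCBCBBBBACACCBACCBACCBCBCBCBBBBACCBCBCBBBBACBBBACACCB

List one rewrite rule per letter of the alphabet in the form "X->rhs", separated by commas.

A->BBB, B->CB, C->AC

  step 2 ⇒ step 3: BBBACBBBACBBBACACCB ⇒ CB·CB·CB·BBB·AC·CB·CB·CB·BBB·AC·CB·CB·CB·BBB·AC·BBB·AC·AC·CB
    A ↦ BBB
    B ↦ CB
    C ↦ AC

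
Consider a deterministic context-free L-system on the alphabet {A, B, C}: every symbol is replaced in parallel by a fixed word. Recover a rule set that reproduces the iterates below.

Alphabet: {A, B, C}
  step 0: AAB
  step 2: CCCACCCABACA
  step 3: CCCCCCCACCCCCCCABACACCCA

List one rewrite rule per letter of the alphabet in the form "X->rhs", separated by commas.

A->CA, B->BA, C->CC

  step 2 ⇒ step 3: CCCACCCABACA ⇒ CC·CC·CC·CA·CC·CC·CC·CA·BA·CA·CC·CA
    A ↦ CA
    B ↦ BA
    C ↦ CC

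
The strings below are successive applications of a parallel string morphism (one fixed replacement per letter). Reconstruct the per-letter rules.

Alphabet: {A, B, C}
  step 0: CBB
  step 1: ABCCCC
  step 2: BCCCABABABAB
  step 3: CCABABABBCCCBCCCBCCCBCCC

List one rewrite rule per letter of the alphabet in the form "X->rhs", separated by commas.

  step 2 ⇒ step 3: BCCCABABABAB ⇒ CC·AB·AB·AB·BC·CC·BC·CC·BC·CC·BC·CC
    A ↦ BC
    B ↦ CC
    C ↦ AB

A->BC, B->CC, C->AB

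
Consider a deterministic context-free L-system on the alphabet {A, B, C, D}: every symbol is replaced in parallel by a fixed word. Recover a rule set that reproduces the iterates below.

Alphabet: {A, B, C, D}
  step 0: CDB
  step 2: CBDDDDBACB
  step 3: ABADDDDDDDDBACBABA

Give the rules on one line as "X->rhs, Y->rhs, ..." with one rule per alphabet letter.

  step 2 ⇒ step 3: CBDDDDBACB ⇒ A·BA·DD·DD·DD·DD·BA·CB·A·BA
    A ↦ CB
    B ↦ BA
    C ↦ A
    D ↦ DD

A->CB, B->BA, C->A, D->DD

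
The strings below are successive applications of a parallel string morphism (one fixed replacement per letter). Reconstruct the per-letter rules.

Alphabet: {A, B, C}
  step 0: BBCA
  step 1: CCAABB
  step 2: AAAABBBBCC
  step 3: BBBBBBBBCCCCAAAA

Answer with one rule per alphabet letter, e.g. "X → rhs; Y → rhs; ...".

  step 2 ⇒ step 3: AAAABBBBCC ⇒ BB·BB·BB·BB·C·C·C·C·AA·AA
    A ↦ BB
    B ↦ C
    C ↦ AA

A->BB, B->C, C->AA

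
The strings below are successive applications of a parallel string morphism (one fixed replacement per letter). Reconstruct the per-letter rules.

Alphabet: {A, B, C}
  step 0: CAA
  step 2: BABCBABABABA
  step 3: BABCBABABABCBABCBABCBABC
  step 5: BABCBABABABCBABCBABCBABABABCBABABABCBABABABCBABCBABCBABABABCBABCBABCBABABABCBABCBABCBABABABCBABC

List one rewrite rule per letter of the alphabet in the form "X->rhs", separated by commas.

  step 2 ⇒ step 3: BABCBABABABA ⇒ BA·BC·BA·BA·BA·BC·BA·BC·BA·BC·BA·BC
    A ↦ BC
    B ↦ BA
    C ↦ BA

A->BC, B->BA, C->BA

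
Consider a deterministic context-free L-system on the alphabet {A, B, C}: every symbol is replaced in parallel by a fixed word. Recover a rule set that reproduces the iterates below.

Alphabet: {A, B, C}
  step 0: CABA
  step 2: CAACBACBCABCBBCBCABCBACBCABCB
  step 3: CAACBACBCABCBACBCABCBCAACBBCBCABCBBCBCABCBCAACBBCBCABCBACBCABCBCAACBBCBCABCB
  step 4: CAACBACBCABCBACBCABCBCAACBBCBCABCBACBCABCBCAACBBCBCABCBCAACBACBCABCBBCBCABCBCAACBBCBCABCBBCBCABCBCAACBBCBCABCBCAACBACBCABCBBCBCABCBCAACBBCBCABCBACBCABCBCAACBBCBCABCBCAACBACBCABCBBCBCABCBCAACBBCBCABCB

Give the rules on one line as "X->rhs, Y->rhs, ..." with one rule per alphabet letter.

  step 3 ⇒ step 4: CAACBACBCABCBACBCABCBCAACBBCBCABCBBCBCABCBCAACBBCBCABCBACBCABCBCAACBBCBCABCB ⇒ CA·ACB·ACB·CA·BCB·ACB·CA·BCB·CA·ACB·BCB·CA·BCB·ACB·CA·BCB·CA·ACB·BCB·CA·BCB·CA·ACB·ACB·CA·BCB·BCB·CA·BCB·CA·ACB·BCB·CA·BCB·BCB·CA·BCB·CA·ACB·BCB·CA·BCB·CA·ACB·ACB·CA·BCB·BCB·CA·BCB·CA·ACB·BCB·CA·BCB·ACB·CA·BCB·CA·ACB·BCB·CA·BCB·CA·ACB·ACB·CA·BCB·BCB·CA·BCB·CA·ACB·BCB·CA·BCB
    A ↦ ACB
    B ↦ BCB
    C ↦ CA

A->ACB, B->BCB, C->CA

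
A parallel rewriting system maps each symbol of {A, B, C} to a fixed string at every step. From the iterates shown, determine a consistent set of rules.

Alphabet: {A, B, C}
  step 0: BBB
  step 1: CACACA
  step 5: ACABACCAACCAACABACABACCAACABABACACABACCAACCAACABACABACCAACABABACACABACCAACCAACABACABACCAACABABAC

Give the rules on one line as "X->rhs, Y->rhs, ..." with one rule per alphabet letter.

  step 0 ⇒ step 1: BBB ⇒ CA·CA·CA
    B ↦ CA
    A ↦ AC  (constrained at step 1)
    C ↦ AB  (constrained at step 1)

A->AC, B->CA, C->AB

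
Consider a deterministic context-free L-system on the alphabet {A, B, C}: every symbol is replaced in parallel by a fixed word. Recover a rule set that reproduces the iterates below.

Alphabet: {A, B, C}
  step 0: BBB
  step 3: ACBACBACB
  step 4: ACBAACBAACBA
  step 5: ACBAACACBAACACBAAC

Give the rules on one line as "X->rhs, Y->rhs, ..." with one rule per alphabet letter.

  step 4 ⇒ step 5: ACBAACBAACBA ⇒ AC·B·A·AC·AC·B·A·AC·AC·B·A·AC
    A ↦ AC
    B ↦ A
    C ↦ B

A->AC, B->A, C->B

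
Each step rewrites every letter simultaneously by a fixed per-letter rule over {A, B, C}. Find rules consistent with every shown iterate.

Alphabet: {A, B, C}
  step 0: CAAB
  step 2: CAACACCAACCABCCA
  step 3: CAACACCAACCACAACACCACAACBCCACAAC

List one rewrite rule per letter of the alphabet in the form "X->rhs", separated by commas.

A->AC, B->BC, C->CA

  step 2 ⇒ step 3: CAACACCAACCABCCA ⇒ CA·AC·AC·CA·AC·CA·CA·AC·AC·CA·CA·AC·BC·CA·CA·AC
    A ↦ AC
    B ↦ BC
    C ↦ CA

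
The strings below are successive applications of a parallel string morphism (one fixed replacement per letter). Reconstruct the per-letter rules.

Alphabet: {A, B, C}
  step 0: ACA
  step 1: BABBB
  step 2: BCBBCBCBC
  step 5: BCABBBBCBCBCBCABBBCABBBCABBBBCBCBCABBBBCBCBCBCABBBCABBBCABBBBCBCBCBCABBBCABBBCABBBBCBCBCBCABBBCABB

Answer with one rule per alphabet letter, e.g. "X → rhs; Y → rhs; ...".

  step 1 ⇒ step 2: BABBB ⇒ BC·B·BC·BC·BC
    A ↦ B
    B ↦ BC
  step 0 ⇒ step 1: ACA ⇒ B·ABB·B
    C ↦ ABB

A->B, B->BC, C->ABB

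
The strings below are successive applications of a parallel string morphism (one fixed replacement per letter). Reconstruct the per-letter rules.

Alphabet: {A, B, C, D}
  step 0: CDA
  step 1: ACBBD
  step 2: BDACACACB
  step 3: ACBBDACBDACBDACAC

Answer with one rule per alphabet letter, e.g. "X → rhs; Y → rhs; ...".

A->BD, B->AC, C->AC, D->B

  step 2 ⇒ step 3: BDACACACB ⇒ AC·B·BD·AC·BD·AC·BD·AC·AC
    A ↦ BD
    B ↦ AC
    C ↦ AC
    D ↦ B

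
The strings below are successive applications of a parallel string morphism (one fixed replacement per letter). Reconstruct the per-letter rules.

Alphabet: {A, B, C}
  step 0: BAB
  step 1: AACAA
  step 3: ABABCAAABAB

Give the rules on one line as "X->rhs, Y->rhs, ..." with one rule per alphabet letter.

  step 0 ⇒ step 1: BAB ⇒ AA·C·AA
    A ↦ C
    B ↦ AA
    C ↦ AB  (constrained at step 1)

A->C, B->AA, C->AB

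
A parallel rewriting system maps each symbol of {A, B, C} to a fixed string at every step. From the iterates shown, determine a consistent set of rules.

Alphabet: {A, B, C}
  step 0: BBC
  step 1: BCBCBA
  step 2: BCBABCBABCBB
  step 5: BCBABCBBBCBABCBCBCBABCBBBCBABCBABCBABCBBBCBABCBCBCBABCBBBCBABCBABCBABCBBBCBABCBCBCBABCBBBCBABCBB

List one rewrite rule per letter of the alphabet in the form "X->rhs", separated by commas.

  step 1 ⇒ step 2: BCBCBA ⇒ BC·BA·BC·BA·BC·BB
    A ↦ BB
    B ↦ BC
    C ↦ BA

A->BB, B->BC, C->BA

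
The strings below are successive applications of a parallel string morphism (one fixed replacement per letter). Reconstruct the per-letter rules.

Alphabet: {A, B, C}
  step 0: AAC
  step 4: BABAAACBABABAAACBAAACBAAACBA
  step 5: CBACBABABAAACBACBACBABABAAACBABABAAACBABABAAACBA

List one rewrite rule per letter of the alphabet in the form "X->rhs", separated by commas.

  step 4 ⇒ step 5: BABAAACBABABAAACBAAACBAAACBA ⇒ C·BA·C·BA·BA·BA·AA·C·BA·C·BA·C·BA·BA·BA·AA·C·BA·BA·BA·AA·C·BA·BA·BA·AA·C·BA
    A ↦ BA
    B ↦ C
    C ↦ AA

A->BA, B->C, C->AA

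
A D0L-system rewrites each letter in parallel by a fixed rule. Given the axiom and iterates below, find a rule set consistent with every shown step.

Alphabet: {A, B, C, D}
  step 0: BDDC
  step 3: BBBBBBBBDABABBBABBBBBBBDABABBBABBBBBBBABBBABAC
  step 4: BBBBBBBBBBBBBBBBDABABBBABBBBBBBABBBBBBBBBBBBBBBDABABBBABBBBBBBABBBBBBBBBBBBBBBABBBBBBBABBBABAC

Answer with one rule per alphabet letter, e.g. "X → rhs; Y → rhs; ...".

A->AB, B->BB, C->AC, D->DAB

  step 3 ⇒ step 4: BBBBBBBBDABABBBABBBBBBBDABABBBABBBBBBBABBBABAC ⇒ BB·BB·BB·BB·BB·BB·BB·BB·DAB·AB·BB·AB·BB·BB·BB·AB·BB·BB·BB·BB·BB·BB·BB·DAB·AB·BB·AB·BB·BB·BB·AB·BB·BB·BB·BB·BB·BB·BB·AB·BB·BB·BB·AB·BB·AB·AC
    A ↦ AB
    B ↦ BB
    C ↦ AC
    D ↦ DAB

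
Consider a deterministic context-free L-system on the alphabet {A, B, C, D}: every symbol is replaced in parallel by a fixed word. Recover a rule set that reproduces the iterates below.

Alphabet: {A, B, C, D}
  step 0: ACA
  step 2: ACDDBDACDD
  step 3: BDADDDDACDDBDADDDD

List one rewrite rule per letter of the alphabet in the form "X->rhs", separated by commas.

  step 2 ⇒ step 3: ACDDBDACDD ⇒ BD·A·DD·DD·AC·DD·BD·A·DD·DD
    A ↦ BD
    B ↦ AC
    C ↦ A
    D ↦ DD

A->BD, B->AC, C->A, D->DD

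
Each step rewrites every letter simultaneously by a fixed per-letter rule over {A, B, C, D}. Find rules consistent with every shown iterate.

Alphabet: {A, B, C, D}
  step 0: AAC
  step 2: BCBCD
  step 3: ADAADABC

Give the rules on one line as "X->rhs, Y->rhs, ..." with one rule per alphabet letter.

A->D, B->AD, C->A, D->BC

  step 2 ⇒ step 3: BCBCD ⇒ AD·A·AD·A·BC
    B ↦ AD
    C ↦ A
    D ↦ BC
    A ↦ D  (constrained at step 0)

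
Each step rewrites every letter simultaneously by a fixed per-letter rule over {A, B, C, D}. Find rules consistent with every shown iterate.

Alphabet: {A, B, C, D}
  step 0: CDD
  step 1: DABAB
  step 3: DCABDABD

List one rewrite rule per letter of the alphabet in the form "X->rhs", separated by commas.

A->D, B->C, C->D, D->AB

  step 0 ⇒ step 1: CDD ⇒ D·AB·AB
    C ↦ D
    D ↦ AB
    A ↦ D  (constrained at step 1)
    B ↦ C  (constrained at step 1)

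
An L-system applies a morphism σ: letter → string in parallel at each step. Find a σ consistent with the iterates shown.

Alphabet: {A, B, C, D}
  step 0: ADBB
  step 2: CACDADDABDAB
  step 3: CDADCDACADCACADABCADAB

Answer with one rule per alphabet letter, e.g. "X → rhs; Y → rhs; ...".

A->D, B->AB, C->CDA, D->CA

  step 2 ⇒ step 3: CACDADDABDAB ⇒ CDA·D·CDA·CA·D·CA·CA·D·AB·CA·D·AB
    A ↦ D
    B ↦ AB
    C ↦ CDA
    D ↦ CA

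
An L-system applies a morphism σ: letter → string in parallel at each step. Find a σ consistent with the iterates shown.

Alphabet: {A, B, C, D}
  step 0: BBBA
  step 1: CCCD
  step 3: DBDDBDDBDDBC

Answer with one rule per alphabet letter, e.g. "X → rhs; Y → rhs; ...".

  step 0 ⇒ step 1: BBBA ⇒ C·C·C·D
    A ↦ D
    B ↦ C
    C ↦ DA  (constrained at step 1)
    D ↦ DB  (constrained at step 1)

A->D, B->C, C->DA, D->DB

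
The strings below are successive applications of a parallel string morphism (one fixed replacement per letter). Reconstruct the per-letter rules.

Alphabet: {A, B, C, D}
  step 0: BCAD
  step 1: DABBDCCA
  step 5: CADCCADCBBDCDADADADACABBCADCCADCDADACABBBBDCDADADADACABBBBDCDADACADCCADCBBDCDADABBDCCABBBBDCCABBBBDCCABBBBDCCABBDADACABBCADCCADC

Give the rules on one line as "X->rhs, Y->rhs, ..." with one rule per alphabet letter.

A->DC, B->DA, C->BB, D->CA

  step 0 ⇒ step 1: BCAD ⇒ DA·BB·DC·CA
    A ↦ DC
    B ↦ DA
    C ↦ BB
    D ↦ CA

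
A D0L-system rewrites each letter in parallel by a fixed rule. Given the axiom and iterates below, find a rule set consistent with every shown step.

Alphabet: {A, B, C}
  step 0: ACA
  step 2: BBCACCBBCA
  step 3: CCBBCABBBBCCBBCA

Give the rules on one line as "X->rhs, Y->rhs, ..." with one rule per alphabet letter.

  step 2 ⇒ step 3: BBCACCBBCA ⇒ C·C·BB·CA·BB·BB·C·C·BB·CA
    A ↦ CA
    B ↦ C
    C ↦ BB

A->CA, B->C, C->BB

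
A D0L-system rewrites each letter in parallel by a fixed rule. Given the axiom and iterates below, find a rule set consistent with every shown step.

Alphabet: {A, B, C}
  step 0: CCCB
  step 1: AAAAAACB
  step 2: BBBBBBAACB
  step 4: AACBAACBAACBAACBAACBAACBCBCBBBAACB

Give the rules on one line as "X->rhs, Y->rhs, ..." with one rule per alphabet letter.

A->B, B->CB, C->AA

  step 1 ⇒ step 2: AAAAAACB ⇒ B·B·B·B·B·B·AA·CB
    A ↦ B
    B ↦ CB
    C ↦ AA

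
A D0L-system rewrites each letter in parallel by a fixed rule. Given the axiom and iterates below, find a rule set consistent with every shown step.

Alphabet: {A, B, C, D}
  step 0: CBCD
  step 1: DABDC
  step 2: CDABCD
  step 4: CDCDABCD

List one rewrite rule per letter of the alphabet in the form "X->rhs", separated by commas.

  step 1 ⇒ step 2: DABDC ⇒ C·D·AB·C·D
    A ↦ D
    B ↦ AB
    C ↦ D
    D ↦ C

A->D, B->AB, C->D, D->C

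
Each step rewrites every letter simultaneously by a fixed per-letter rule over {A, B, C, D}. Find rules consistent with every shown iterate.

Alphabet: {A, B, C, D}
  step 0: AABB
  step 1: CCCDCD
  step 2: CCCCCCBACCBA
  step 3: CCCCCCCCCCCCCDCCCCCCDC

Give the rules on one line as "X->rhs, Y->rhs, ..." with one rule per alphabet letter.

  step 2 ⇒ step 3: CCCCCCBACCBA ⇒ CC·CC·CC·CC·CC·CC·CD·C·CC·CC·CD·C
    A ↦ C
    B ↦ CD
    C ↦ CC
  step 1 ⇒ step 2: CCCDCD ⇒ CC·CC·CC·BA·CC·BA
    D ↦ BA

A->C, B->CD, C->CC, D->BA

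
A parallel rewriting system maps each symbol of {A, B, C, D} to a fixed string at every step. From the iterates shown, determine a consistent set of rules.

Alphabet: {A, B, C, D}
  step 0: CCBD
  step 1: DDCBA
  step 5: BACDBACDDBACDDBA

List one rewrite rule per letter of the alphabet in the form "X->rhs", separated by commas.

  step 0 ⇒ step 1: CCBD ⇒ D·D·C·BA
    B ↦ C
    C ↦ D
    D ↦ BA
    A ↦ D  (constrained at step 1)

A->D, B->C, C->D, D->BA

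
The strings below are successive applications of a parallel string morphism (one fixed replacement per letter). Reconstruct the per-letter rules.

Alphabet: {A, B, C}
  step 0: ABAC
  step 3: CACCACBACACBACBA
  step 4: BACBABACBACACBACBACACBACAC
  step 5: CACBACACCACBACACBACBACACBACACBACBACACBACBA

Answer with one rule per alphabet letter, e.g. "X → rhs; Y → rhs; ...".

  step 4 ⇒ step 5: BACBABACBACACBACBACACBACAC ⇒ CA·C·BA·CA·C·CA·C·BA·CA·C·BA·C·BA·CA·C·BA·CA·C·BA·C·BA·CA·C·BA·C·BA
    A ↦ C
    B ↦ CA
    C ↦ BA

A->C, B->CA, C->BA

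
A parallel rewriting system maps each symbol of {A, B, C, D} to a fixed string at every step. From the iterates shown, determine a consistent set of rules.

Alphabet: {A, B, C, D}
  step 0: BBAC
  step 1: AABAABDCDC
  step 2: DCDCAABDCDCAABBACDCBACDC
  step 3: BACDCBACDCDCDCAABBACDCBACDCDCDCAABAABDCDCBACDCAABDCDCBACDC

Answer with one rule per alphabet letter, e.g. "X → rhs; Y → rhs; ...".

  step 2 ⇒ step 3: DCDCAABDCDCAABBACDCBACDC ⇒ BAC·DC·BAC·DC·DC·DC·AAB·BAC·DC·BAC·DC·DC·DC·AAB·AAB·DC·DC·BAC·DC·AAB·DC·DC·BAC·DC
    A ↦ DC
    B ↦ AAB
    C ↦ DC
    D ↦ BAC

A->DC, B->AAB, C->DC, D->BAC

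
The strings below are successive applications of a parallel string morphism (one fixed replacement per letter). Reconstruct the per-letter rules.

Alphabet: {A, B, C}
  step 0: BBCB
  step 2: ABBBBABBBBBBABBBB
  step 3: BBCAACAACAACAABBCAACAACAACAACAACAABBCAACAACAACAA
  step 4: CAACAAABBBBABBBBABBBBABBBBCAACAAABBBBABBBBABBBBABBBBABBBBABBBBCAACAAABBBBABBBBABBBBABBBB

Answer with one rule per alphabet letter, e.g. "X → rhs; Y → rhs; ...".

A->BB, B->CAA, C->A

  step 3 ⇒ step 4: BBCAACAACAACAABBCAACAACAACAACAACAABBCAACAACAACAA ⇒ CAA·CAA·A·BB·BB·A·BB·BB·A·BB·BB·A·BB·BB·CAA·CAA·A·BB·BB·A·BB·BB·A·BB·BB·A·BB·BB·A·BB·BB·A·BB·BB·CAA·CAA·A·BB·BB·A·BB·BB·A·BB·BB·A·BB·BB
    A ↦ BB
    B ↦ CAA
    C ↦ A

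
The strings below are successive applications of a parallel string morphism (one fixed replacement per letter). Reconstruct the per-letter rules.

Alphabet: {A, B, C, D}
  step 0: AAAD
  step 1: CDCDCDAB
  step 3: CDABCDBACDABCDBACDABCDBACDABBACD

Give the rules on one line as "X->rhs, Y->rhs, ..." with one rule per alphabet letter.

A->CD, B->BA, C->CD, D->AB

  step 0 ⇒ step 1: AAAD ⇒ CD·CD·CD·AB
    A ↦ CD
    D ↦ AB
    B ↦ BA  (constrained at step 1)
    C ↦ CD  (constrained at step 1)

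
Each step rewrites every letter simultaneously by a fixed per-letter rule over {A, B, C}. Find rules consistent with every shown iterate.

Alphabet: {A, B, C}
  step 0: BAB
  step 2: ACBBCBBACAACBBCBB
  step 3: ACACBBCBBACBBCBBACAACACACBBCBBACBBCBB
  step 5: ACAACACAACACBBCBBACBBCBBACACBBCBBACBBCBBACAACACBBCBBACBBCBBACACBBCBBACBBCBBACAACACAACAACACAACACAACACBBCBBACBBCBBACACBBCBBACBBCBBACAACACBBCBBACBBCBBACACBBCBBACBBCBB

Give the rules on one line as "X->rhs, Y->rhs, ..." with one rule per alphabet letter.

  step 2 ⇒ step 3: ACBBCBBACAACBBCBB ⇒ AC·A·CBB·CBB·A·CBB·CBB·AC·A·AC·AC·A·CBB·CBB·A·CBB·CBB
    A ↦ AC
    B ↦ CBB
    C ↦ A

A->AC, B->CBB, C->A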